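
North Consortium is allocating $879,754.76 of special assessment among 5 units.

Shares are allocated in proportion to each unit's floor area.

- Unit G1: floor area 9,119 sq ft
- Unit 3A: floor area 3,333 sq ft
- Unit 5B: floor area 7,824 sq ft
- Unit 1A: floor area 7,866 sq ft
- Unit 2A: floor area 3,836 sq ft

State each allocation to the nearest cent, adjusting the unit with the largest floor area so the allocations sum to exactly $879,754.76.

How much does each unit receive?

Unit G1: $250,875.09 | Unit 3A: $91,695.00 | Unit 5B: $215,248.02 | Unit 1A: $216,403.49 | Unit 2A: $105,533.16

Floor area total: 9,119 + 3,333 + 7,824 + 7,866 + 3,836 = 31,978.
Raw shares: Unit G1 250,875.0909; Unit 3A 91,694.9970; Unit 5B 215,248.0218; Unit 1A 216,403.4943; Unit 2A 105,533.1559.
After rounding (cent): Unit G1 $250,875.09; Unit 3A $91,695.00; Unit 5B $215,248.02; Unit 1A $216,403.49; Unit 2A $105,533.16. Sum = $879,754.76.
Rounded total matches; no reconciliation needed.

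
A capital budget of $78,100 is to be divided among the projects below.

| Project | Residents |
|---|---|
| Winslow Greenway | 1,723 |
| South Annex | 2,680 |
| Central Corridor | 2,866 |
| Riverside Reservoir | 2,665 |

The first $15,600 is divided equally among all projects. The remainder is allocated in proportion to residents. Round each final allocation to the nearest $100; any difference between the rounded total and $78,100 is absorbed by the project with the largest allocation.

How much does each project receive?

Equal tier: $15,600 ÷ 4 = $3,900 apiece.
Remainder $62,500 by residents (total 9,934): Winslow Greenway 10,840.30 → $10,800; South Annex 16,861.28 → $16,900; Central Corridor 18,031.51 → $18,000; Riverside Reservoir 16,766.91 → $16,800.
Totals: Winslow Greenway $3,900 + $10,800 = $14,700; South Annex $3,900 + $16,900 = $20,800; Central Corridor $3,900 + $18,000 = $21,900; Riverside Reservoir $3,900 + $16,800 = $20,700.

Winslow Greenway: $14,700 · South Annex: $20,800 · Central Corridor: $21,900 · Riverside Reservoir: $20,700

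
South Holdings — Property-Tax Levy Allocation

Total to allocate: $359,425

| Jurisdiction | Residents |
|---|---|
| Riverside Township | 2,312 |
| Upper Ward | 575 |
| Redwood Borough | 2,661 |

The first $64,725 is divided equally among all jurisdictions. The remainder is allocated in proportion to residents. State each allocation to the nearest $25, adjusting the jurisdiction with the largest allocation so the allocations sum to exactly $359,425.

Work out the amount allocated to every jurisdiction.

First tranche $64,725 split equally: $21,575 each.
Remainder $294,700 by residents (total 5,548): Riverside Township 122,809.37 → $122,800; Upper Ward 30,542.99 → $30,550; Redwood Borough 141,347.64 → $141,350.
Totals: Riverside Township $21,575 + $122,800 = $144,375; Upper Ward $21,575 + $30,550 = $52,125; Redwood Borough $21,575 + $141,350 = $162,925.

Riverside Township: $144,375 | Upper Ward: $52,125 | Redwood Borough: $162,925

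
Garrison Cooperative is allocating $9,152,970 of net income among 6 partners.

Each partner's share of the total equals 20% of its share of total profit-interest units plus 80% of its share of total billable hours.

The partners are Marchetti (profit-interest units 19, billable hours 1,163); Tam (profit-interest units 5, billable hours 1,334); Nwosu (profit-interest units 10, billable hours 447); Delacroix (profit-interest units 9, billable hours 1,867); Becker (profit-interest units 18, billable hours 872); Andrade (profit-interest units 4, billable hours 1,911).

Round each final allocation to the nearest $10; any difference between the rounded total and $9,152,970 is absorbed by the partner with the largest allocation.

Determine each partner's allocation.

Profit-interest units total 65; billable hours total 7,594.
Composite weights (20% profit-interest units + 80% billable hours): Marchetti 0.1810; Tam 0.1559; Nwosu 0.0779; Delacroix 0.2244; Becker 0.1472; Andrade 0.2136.
Raw shares: Marchetti 1,656,498.25; Tam 1,427,100.09; Nwosu 712,641.44; Delacroix 2,053,687.56; Becker 1,347,743.82; Andrade 1,955,298.84.
After rounding ($10): Marchetti $1,656,500; Tam $1,427,100; Nwosu $712,640; Delacroix $2,053,690; Becker $1,347,740; Andrade $1,955,300. Sum = $9,152,970.
Rounded total matches; no reconciliation needed.

Marchetti: $1,656,500; Tam: $1,427,100; Nwosu: $712,640; Delacroix: $2,053,690; Becker: $1,347,740; Andrade: $1,955,300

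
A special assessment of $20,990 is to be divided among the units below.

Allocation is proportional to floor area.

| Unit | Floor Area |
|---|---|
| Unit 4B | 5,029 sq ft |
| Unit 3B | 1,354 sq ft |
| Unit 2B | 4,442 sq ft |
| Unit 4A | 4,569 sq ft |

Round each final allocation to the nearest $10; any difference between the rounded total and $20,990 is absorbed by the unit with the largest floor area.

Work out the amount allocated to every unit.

Unit 4B: $6,850 · Unit 3B: $1,850 · Unit 2B: $6,060 · Unit 4A: $6,230

Floor area total: 15,394.
Proportional shares: Unit 4B 5,029/15,394 × $20,990 = 6,857.13; Unit 3B 1,354/15,394 × $20,990 = 1,846.20; Unit 2B 4,442/15,394 × $20,990 = 6,056.75; Unit 4A 4,569/15,394 × $20,990 = 6,229.91.
Rounded to nearest $10: Unit 4B $6,860; Unit 3B $1,850; Unit 2B $6,060; Unit 4A $6,230. Sum = $21,000.
Difference $20,990 − $21,000 = −$10 applied to largest floor area (Unit 4B): Unit 4B becomes $6,850.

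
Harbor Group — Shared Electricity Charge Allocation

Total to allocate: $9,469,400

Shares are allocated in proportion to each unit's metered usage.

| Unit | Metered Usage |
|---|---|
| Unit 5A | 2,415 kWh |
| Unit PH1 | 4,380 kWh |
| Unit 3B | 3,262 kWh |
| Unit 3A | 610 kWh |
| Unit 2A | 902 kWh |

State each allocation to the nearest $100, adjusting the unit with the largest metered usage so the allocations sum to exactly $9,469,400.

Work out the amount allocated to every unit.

Total metered usage = 2,415 + 4,380 + 3,262 + 610 + 902 = 11,569.
Raw shares: Unit 5A 1,976,713.72; Unit PH1 3,585,095.69; Unit 3B 2,669,995.92; Unit 3A 499,294.15; Unit 2A 738,300.53.
At nearest $100: Unit 5A $1,976,700; Unit PH1 $3,585,100; Unit 3B $2,670,000; Unit 3A $499,300; Unit 2A $738,300. Sum = $9,469,400.
Sum already equals the total — no adjustment.

Unit 5A: $1,976,700; Unit PH1: $3,585,100; Unit 3B: $2,670,000; Unit 3A: $499,300; Unit 2A: $738,300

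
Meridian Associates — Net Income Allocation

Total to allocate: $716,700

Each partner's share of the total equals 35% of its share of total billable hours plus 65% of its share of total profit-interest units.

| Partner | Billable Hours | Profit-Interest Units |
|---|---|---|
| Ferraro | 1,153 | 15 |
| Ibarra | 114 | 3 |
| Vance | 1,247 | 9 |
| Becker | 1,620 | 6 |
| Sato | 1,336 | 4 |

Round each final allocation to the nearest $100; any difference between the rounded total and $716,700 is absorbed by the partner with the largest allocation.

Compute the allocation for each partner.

Totals — billable hours 5,470, profit-interest units 37.
Composite weights (35% billable hours + 65% profit-interest units): Ferraro 0.3373; Ibarra 0.0600; Vance 0.2379; Becker 0.2091; Sato 0.1558.
Proportional shares: Ferraro 241,734.78; Ibarra 42,999.88; Vance 170,501.40; Becker 149,834.53; Sato 111,629.42.
Rounded to nearest $100: Ferraro $241,700; Ibarra $43,000; Vance $170,500; Becker $149,800; Sato $111,600. Sum = $716,600.
Difference $716,700 − $716,600 = +$100 applied to largest allocation (Ferraro): Ferraro becomes $241,800.

Ferraro: $241,800; Ibarra: $43,000; Vance: $170,500; Becker: $149,800; Sato: $111,600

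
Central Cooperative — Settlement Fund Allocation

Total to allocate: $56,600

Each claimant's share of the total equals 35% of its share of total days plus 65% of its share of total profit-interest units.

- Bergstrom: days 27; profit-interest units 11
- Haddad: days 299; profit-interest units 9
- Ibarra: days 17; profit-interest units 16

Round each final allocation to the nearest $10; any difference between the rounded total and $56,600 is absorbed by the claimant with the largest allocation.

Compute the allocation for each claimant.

Days total 343; profit-interest units total 36.
Composite weights (35% days + 65% profit-interest units): Bergstrom 0.2262; Haddad 0.4676; Ibarra 0.3062.
Proportional shares: Bergstrom 12,800.78; Haddad 26,466.28; Ibarra 17,332.95.
After rounding ($10): Bergstrom $12,800; Haddad $26,470; Ibarra $17,330. Sum = $56,600.
Sum already equals the total — no adjustment.

Bergstrom: $12,800 · Haddad: $26,470 · Ibarra: $17,330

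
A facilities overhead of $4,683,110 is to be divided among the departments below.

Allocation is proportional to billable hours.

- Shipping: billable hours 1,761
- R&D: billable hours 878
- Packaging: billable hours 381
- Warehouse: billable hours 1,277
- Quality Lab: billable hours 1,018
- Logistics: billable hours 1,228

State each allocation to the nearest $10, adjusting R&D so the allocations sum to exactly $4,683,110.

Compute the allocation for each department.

Shipping: $1,260,420 · R&D: $628,430 · Packaging: $272,700 · Warehouse: $914,000 · Quality Lab: $728,630 · Logistics: $878,930

Combined billable hours = 6,543.
Proportional shares: Shipping 1,761/6,543 × $4,683,110 = 1,260,424.38; R&D 878/6,543 × $4,683,110 = 628,422.83; Packaging 381/6,543 × $4,683,110 = 272,698.29; Warehouse 1,277/6,543 × $4,683,110 = 914,004.50; Quality Lab 1,018/6,543 × $4,683,110 = 728,626.93; Logistics 1,228/6,543 × $4,683,110 = 878,933.07.
After rounding ($10): Shipping $1,260,420; R&D $628,420; Packaging $272,700; Warehouse $914,000; Quality Lab $728,630; Logistics $878,930. Sum = $4,683,100.
Difference $4,683,110 − $4,683,100 = +$10 applied to R&D: R&D becomes $628,430.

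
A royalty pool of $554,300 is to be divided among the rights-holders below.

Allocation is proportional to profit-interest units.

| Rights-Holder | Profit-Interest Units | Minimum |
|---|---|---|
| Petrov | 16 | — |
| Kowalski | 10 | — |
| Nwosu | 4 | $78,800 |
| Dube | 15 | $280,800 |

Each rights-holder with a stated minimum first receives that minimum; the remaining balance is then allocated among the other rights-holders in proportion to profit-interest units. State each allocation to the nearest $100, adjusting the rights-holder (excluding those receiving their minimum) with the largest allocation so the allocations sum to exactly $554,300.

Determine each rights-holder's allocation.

Petrov: $119,800; Kowalski: $74,900; Nwosu: $78,800; Dube: $280,800

Guaranteed amounts: Nwosu $78,800; Dube $280,800. Balance $194,700.
Balance split over remaining profit-interest units 26: Petrov 119,815.38 → $119,800; Kowalski 74,884.62 → $74,900.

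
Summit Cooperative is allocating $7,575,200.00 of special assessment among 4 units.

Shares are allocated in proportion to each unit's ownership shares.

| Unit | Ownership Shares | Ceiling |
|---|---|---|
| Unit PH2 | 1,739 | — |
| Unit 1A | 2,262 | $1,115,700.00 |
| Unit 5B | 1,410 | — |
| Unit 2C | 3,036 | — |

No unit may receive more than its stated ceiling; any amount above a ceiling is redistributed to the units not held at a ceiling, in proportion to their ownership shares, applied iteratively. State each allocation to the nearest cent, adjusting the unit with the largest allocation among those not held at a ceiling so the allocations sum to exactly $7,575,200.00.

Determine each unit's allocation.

Total ownership shares = 8,447.
Pro-rata shares before constraints: Unit PH2 1,559,520.8713; Unit 1A 2,028,542.9620; Unit 5B 1,264,476.3821; Unit 2C 2,722,659.7845.
Capped: Unit 1A ($1,115,700.00); remaining pool $6,459,500.00 reallocated over remaining ownership shares 6,185.
Remaining shares: Unit PH2 1,816,179.5473 → $1,816,179.55; Unit 5B 1,472,578.0113 → $1,472,578.01; Unit 2C 3,170,742.4414 → $3,170,742.44.

Unit PH2: $1,816,179.55; Unit 1A: $1,115,700.00; Unit 5B: $1,472,578.01; Unit 2C: $3,170,742.44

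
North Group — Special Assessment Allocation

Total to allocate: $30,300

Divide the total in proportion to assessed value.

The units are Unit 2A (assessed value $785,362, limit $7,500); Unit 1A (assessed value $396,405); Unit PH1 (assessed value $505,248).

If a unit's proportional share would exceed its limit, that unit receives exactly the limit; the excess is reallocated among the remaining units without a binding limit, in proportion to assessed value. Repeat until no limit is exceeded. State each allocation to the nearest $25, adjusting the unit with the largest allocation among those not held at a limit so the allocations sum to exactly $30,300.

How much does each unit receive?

Unit 2A: $7,500 | Unit 1A: $10,025 | Unit PH1: $12,775

Sum of assessed value: 1,687,015.
Pro-rata shares before constraints: Unit 2A 14,105.67; Unit 1A 7,119.72; Unit PH1 9,074.62.
Cap binds for Unit 2A ($7,500); balance $22,800 reallocated over remaining assessed value 901,653.
Remaining shares: Unit 1A 10,023.85 → $10,025; Unit PH1 12,776.15 → $12,775.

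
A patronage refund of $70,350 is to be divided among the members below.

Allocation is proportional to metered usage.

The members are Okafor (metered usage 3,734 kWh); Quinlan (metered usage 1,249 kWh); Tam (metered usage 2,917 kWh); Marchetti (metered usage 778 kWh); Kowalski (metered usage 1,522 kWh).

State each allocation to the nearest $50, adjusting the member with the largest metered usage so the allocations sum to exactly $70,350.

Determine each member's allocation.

Okafor: $25,800; Quinlan: $8,600; Tam: $20,100; Marchetti: $5,350; Kowalski: $10,500

Total metered usage = 10,200.
Proportional shares: Okafor 3,734/10,200 × $70,350 = 25,753.62; Quinlan 1,249/10,200 × $70,350 = 8,614.43; Tam 2,917/10,200 × $70,350 = 20,118.72; Marchetti 778/10,200 × $70,350 = 5,365.91; Kowalski 1,522/10,200 × $70,350 = 10,497.32.
After rounding ($50): Okafor $25,750; Quinlan $8,600; Tam $20,100; Marchetti $5,350; Kowalski $10,500. Sum = $70,300.
Difference $70,350 − $70,300 = +$50 applied to largest metered usage (Okafor): Okafor becomes $25,800.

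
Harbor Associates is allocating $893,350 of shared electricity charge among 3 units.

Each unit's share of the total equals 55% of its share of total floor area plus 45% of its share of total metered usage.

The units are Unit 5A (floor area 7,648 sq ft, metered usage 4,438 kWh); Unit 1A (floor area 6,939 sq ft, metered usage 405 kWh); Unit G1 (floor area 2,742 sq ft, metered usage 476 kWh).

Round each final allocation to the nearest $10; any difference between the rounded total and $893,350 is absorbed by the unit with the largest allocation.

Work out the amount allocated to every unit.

Unit 5A: $552,270 | Unit 1A: $227,360 | Unit G1: $113,720

Floor area total 17,329; metered usage total 5,319.
Composite weights (55% floor area + 45% metered usage): Unit 5A 0.6182; Unit 1A 0.2545; Unit G1 0.1273.
Unrounded shares: Unit 5A 552,271.58; Unit 1A 227,356.53; Unit G1 113,721.89.
After rounding ($10): Unit 5A $552,270; Unit 1A $227,360; Unit G1 $113,720. Sum = $893,350.
Rounded total matches; no reconciliation needed.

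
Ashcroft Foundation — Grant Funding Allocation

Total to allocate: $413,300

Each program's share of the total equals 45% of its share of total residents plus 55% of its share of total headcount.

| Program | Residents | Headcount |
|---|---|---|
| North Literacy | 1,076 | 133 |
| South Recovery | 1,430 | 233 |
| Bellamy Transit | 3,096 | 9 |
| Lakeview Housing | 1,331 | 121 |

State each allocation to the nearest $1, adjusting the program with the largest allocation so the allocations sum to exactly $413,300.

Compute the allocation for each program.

North Literacy: $89,818; South Recovery: $145,145; Bellamy Transit: $87,178; Lakeview Housing: $91,159

Totals — residents 6,933, headcount 496.
Composite weights (45% residents + 55% headcount): North Literacy 0.2173; South Recovery 0.3512; Bellamy Transit 0.2109; Lakeview Housing 0.2206.
Proportional shares: North Literacy 89,818.25; South Recovery 145,144.30; Bellamy Transit 87,178.12; Lakeview Housing 91,159.33.
Rounded to nearest $1: North Literacy $89,818; South Recovery $145,144; Bellamy Transit $87,178; Lakeview Housing $91,159. Sum = $413,299.
Difference $413,300 − $413,299 = +$1 applied to largest allocation (South Recovery): South Recovery becomes $145,145.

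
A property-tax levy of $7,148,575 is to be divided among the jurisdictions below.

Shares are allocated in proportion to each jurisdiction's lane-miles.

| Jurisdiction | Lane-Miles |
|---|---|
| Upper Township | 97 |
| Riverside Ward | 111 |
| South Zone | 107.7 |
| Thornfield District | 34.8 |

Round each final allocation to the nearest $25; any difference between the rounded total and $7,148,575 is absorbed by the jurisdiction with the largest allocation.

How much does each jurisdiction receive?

Upper Township: $1,978,350 | Riverside Ward: $2,263,900 | South Zone: $2,196,575 | Thornfield District: $709,750

Sum of lane-miles: 350.5.
Unrounded shares: Upper Township 97/350.5 × $7,148,575 = 1,978,350.29; Riverside Ward 111/350.5 × $7,148,575 = 2,263,885.38; South Zone 107.7/350.5 × $7,148,575 = 2,196,580.68; Thornfield District 34.8/350.5 × $7,148,575 = 709,758.66.
After rounding ($25): Upper Township $1,978,350; Riverside Ward $2,263,875; South Zone $2,196,575; Thornfield District $709,750. Sum = $7,148,550.
Difference $7,148,575 − $7,148,550 = +$25 applied to largest allocation (Riverside Ward): Riverside Ward becomes $2,263,900.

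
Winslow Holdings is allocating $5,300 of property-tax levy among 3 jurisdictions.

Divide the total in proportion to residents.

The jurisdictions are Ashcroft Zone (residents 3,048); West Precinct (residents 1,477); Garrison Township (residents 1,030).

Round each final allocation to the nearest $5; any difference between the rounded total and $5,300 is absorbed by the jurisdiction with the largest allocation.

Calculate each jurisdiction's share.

Total residents = 5,555.
Raw shares: Ashcroft Zone 3,048/5,555 × $5,300 = 2,908.08; West Precinct 1,477/5,555 × $5,300 = 1,409.20; Garrison Township 1,030/5,555 × $5,300 = 982.72.
At nearest $5: Ashcroft Zone $2,910; West Precinct $1,410; Garrison Township $985. Sum = $5,305.
Difference $5,300 − $5,305 = −$5 applied to largest allocation (Ashcroft Zone): Ashcroft Zone becomes $2,905.

Ashcroft Zone: $2,905 | West Precinct: $1,410 | Garrison Township: $985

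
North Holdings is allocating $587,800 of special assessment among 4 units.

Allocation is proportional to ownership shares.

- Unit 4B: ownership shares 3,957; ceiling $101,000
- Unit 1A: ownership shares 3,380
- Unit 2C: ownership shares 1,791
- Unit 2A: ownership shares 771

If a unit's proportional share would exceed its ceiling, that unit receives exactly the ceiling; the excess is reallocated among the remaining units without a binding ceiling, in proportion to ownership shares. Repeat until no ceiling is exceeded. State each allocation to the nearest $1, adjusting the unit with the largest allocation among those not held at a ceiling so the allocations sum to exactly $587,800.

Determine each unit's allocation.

Total ownership shares = 9,899.
Proportional shares (ignoring caps): Unit 4B 234,965.61; Unit 1A 200,703.51; Unit 2C 106,349.11; Unit 2A 45,781.78.
Held at cap: Unit 4B ($101,000); remaining pool $486,800 reallocated over remaining ownership shares 5,942.
Redistributed shares: Unit 1A 276,907.44 → $276,907; Unit 2C 146,728.17 → $146,728; Unit 2A 63,164.39 → $63,164.
Rounding difference +$1 applied to Unit 1A → $276,908.

Unit 4B: $101,000 · Unit 1A: $276,908 · Unit 2C: $146,728 · Unit 2A: $63,164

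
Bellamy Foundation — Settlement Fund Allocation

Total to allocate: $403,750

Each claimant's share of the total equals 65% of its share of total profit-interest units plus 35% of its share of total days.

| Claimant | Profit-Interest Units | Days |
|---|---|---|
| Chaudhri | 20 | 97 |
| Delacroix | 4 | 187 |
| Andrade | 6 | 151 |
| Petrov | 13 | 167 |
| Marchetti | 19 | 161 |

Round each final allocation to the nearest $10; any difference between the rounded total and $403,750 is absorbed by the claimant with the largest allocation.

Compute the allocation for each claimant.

Totals — profit-interest units 62, days 763.
Composite weights (65% profit-interest units + 35% days): Chaudhri 0.2542; Delacroix 0.1277; Andrade 0.1322; Petrov 0.2129; Marchetti 0.2730.
Unrounded shares: Chaudhri 102,622.28; Delacroix 51,565.05; Andrade 53,363.35; Petrov 85,956.69; Marchetti 110,242.63.
Rounded to nearest $10: Chaudhri $102,620; Delacroix $51,570; Andrade $53,360; Petrov $85,960; Marchetti $110,240. Sum = $403,750.
Sum already equals the total — no adjustment.

Chaudhri: $102,620 · Delacroix: $51,570 · Andrade: $53,360 · Petrov: $85,960 · Marchetti: $110,240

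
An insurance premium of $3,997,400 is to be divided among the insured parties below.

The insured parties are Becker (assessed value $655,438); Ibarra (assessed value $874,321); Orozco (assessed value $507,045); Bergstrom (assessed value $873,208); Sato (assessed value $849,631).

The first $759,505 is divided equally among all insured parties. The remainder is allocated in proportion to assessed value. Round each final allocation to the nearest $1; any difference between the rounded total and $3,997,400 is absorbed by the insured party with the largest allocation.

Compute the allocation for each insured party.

First tranche $759,505 split equally: $151,901 each.
Remainder $3,237,895 by assessed value (total 3,759,643): Becker 564,478.97 → $564,479; Ibarra 752,986.28 → $752,986; Orozco 436,679.35 → $436,679; Bergstrom 752,027.74 → $752,028; Sato 731,722.66 → $731,723.
Totals: Becker $151,901 + $564,479 = $716,380; Ibarra $151,901 + $752,986 = $904,887; Orozco $151,901 + $436,679 = $588,580; Bergstrom $151,901 + $752,028 = $903,929; Sato $151,901 + $731,723 = $883,624.

Becker: $716,380 | Ibarra: $904,887 | Orozco: $588,580 | Bergstrom: $903,929 | Sato: $883,624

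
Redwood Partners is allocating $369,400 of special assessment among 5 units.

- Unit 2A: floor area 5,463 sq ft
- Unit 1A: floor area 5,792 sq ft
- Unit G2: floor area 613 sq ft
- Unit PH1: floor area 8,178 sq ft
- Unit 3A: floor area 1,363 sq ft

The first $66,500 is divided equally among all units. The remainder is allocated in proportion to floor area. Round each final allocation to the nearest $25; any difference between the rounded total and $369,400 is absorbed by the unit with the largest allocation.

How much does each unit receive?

First tranche $66,500 split equally: $13,300 each.
Remainder $302,900 by floor area (total 21,409): Unit 2A 77,291.92 → $77,300; Unit 1A 81,946.70 → $81,950; Unit G2 8,672.88 → $8,675; Unit PH1 115,704.43 → $115,700; Unit 3A 19,284.07 → $19,275.
Totals: Unit 2A $13,300 + $77,300 = $90,600; Unit 1A $13,300 + $81,950 = $95,250; Unit G2 $13,300 + $8,675 = $21,975; Unit PH1 $13,300 + $115,700 = $129,000; Unit 3A $13,300 + $19,275 = $32,575.

Unit 2A: $90,600 | Unit 1A: $95,250 | Unit G2: $21,975 | Unit PH1: $129,000 | Unit 3A: $32,575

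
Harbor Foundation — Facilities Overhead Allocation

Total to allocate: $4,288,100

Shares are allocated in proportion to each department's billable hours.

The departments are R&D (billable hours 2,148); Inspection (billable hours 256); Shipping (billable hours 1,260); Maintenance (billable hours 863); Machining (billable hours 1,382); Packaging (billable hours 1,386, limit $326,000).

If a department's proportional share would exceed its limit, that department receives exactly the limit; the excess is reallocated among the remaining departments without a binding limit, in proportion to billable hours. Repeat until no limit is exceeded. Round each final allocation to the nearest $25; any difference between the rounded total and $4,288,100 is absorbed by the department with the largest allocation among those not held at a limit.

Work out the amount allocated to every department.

Combined billable hours = 7,295.
Proportional shares (ignoring caps): R&D 1,262,623.55; Inspection 150,480.27; Shipping 740,645.10; Maintenance 507,283.11; Machining 812,358.36; Packaging 814,709.61.
Held at cap: Packaging ($326,000); balance $3,962,100 reallocated over remaining billable hours 5,909.
Redistributed shares: R&D 1,440,275.99 → $1,440,275; Inspection 171,653.00 → $171,650; Shipping 844,854.63 → $844,850; Maintenance 578,658.37 → $578,650; Machining 926,658.01 → $926,650.
Rounding difference +$25 applied to R&D → $1,440,300.

R&D: $1,440,300 | Inspection: $171,650 | Shipping: $844,850 | Maintenance: $578,650 | Machining: $926,650 | Packaging: $326,000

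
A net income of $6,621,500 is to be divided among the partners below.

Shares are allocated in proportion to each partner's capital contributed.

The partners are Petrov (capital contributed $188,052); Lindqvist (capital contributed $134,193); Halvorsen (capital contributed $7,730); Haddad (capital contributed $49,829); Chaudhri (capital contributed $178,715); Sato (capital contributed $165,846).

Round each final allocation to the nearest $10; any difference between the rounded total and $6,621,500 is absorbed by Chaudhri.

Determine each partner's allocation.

Petrov: $1,719,000 · Lindqvist: $1,226,670 · Halvorsen: $70,660 · Haddad: $455,490 · Chaudhri: $1,633,660 · Sato: $1,516,020

Sum of capital contributed: 724,365.
Pro-rata amounts: Petrov 188,052/724,365 × $6,621,500 = 1,719,003.98; Lindqvist 134,193/724,365 × $6,621,500 = 1,226,672.95; Halvorsen 7,730/724,365 × $6,621,500 = 70,660.78; Haddad 49,829/724,365 × $6,621,500 = 455,492.36; Chaudhri 178,715/724,365 × $6,621,500 = 1,633,653.44; Sato 165,846/724,365 × $6,621,500 = 1,516,016.50.
After rounding ($10): Petrov $1,719,000; Lindqvist $1,226,670; Halvorsen $70,660; Haddad $455,490; Chaudhri $1,633,650; Sato $1,516,020. Sum = $6,621,490.
Difference $6,621,500 − $6,621,490 = +$10 applied to Chaudhri: Chaudhri becomes $1,633,660.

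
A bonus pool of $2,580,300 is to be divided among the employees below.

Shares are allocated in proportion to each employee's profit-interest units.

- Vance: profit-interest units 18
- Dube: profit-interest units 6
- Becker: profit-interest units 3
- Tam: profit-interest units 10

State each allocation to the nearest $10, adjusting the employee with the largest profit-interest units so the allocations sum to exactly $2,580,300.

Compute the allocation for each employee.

Vance: $1,255,280; Dube: $418,430; Becker: $209,210; Tam: $697,380

Combined profit-interest units = 18 + 6 + 3 + 10 = 37.
Raw shares: Vance 1,255,281.08; Dube 418,427.03; Becker 209,213.51; Tam 697,378.38.
At nearest $10: Vance $1,255,280; Dube $418,430; Becker $209,210; Tam $697,380. Sum = $2,580,300.
Rounded total matches; no reconciliation needed.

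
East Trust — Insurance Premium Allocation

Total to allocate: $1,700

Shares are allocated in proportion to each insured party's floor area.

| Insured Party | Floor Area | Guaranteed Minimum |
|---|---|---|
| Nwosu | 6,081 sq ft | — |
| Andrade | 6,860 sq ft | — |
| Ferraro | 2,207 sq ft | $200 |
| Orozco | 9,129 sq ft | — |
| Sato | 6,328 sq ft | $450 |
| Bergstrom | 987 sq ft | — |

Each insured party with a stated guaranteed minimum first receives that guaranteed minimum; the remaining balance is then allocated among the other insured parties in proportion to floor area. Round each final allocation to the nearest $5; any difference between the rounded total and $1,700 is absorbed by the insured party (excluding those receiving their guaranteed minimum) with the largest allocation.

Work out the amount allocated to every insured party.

Nwosu: $275 · Andrade: $310 · Ferraro: $200 · Orozco: $420 · Sato: $450 · Bergstrom: $45

Minimums first: Ferraro $200; Sato $450. Remaining pool $1,050.
Remaining pool split over remaining floor area 23,057: Nwosu 276.92 → $275; Andrade 312.40 → $310; Orozco 415.73 → $415; Bergstrom 44.95 → $45.
Rounding difference +$5 applied to Orozco → $420.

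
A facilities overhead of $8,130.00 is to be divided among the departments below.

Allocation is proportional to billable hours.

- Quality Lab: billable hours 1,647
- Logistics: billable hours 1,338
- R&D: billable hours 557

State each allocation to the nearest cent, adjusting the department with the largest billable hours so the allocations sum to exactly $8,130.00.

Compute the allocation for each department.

Sum of billable hours: 1,647 + 1,338 + 557 = 3,542.
Pro-rata amounts: Quality Lab 3,780.3811; Logistics 3,071.1293; R&D 1,278.4896.
At nearest cent: Quality Lab $3,780.38; Logistics $3,071.13; R&D $1,278.49. Sum = $8,130.00.
Rounded total matches; no reconciliation needed.

Quality Lab: $3,780.38; Logistics: $3,071.13; R&D: $1,278.49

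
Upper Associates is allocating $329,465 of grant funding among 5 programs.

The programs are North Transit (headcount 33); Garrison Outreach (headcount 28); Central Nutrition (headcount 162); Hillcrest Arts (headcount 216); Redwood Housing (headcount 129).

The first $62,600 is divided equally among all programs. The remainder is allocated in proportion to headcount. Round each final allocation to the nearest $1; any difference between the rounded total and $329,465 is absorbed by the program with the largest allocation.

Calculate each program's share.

$62,600 shared equally gives $12,520 per program.
Remainder $266,865 by headcount (total 568): North Transit 15,504.48 → $15,504; Garrison Outreach 13,155.32 → $13,155; Central Nutrition 76,112.90 → $76,113; Hillcrest Arts 101,483.87 → $101,484; Redwood Housing 60,608.42 → $60,608.
Rounding difference +$1 on remainder applied to Hillcrest Arts.
Totals: North Transit $12,520 + $15,504 = $28,024; Garrison Outreach $12,520 + $13,155 = $25,675; Central Nutrition $12,520 + $76,113 = $88,633; Hillcrest Arts $12,520 + $101,485 = $114,005; Redwood Housing $12,520 + $60,608 = $73,128.

North Transit: $28,024; Garrison Outreach: $25,675; Central Nutrition: $88,633; Hillcrest Arts: $114,005; Redwood Housing: $73,128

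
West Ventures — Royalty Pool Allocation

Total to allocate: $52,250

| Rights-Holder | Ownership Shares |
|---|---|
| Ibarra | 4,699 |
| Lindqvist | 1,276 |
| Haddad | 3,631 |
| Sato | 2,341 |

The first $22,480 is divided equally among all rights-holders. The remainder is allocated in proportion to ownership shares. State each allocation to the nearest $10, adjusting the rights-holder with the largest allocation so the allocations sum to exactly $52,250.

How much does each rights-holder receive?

Ibarra: $17,330; Lindqvist: $8,800; Haddad: $14,670; Sato: $11,450

First tranche $22,480 split equally: $5,620 each.
Remainder $29,770 by ownership shares (total 11,947): Ibarra 11,709.15 → $11,710; Lindqvist 3,179.59 → $3,180; Haddad 9,047.87 → $9,050; Sato 5,833.39 → $5,830.
Totals: Ibarra $5,620 + $11,710 = $17,330; Lindqvist $5,620 + $3,180 = $8,800; Haddad $5,620 + $9,050 = $14,670; Sato $5,620 + $5,830 = $11,450.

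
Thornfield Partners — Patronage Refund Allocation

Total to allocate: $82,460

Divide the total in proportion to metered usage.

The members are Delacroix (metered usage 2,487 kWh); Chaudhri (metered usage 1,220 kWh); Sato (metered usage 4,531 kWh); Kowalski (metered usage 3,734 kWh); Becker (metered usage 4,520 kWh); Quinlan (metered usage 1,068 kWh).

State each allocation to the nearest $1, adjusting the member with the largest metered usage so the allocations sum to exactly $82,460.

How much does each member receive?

Delacroix: $11,679; Chaudhri: $5,729; Sato: $21,278; Kowalski: $17,534; Becker: $21,225; Quinlan: $5,015

Metered usage total: 2,487 + 1,220 + 4,531 + 3,734 + 4,520 + 1,068 = 17,560.
Unrounded shares: Delacroix 11,678.70; Chaudhri 5,729.00; Sato 21,277.12; Kowalski 17,534.49; Becker 21,225.47; Quinlan 5,015.22.
At nearest $1: Delacroix $11,679; Chaudhri $5,729; Sato $21,277; Kowalski $17,534; Becker $21,225; Quinlan $5,015. Sum = $82,459.
Difference $82,460 − $82,459 = +$1 applied to largest metered usage (Sato): Sato becomes $21,278.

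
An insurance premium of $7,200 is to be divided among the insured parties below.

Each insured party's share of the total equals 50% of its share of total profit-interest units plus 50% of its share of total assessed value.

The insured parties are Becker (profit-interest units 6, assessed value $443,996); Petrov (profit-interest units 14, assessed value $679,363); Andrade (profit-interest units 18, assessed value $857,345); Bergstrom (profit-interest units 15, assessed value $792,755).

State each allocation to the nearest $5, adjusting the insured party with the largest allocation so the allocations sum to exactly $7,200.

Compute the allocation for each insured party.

Becker: $985 · Petrov: $1,835 · Andrade: $2,330 · Bergstrom: $2,050

Profit-interest units total 53; assessed value total 2,773,459.
Combined weights (50% profit-interest units + 50% assessed value): Becker 0.1366; Petrov 0.2546; Andrade 0.3244; Bergstrom 0.2844.
Pro-rata amounts: Becker 983.86; Petrov 1,832.77; Andrade 2,335.49; Bergstrom 2,047.88.
At nearest $5: Becker $985; Petrov $1,835; Andrade $2,335; Bergstrom $2,050. Sum = $7,205.
Difference $7,200 − $7,205 = −$5 applied to largest allocation (Andrade): Andrade becomes $2,330.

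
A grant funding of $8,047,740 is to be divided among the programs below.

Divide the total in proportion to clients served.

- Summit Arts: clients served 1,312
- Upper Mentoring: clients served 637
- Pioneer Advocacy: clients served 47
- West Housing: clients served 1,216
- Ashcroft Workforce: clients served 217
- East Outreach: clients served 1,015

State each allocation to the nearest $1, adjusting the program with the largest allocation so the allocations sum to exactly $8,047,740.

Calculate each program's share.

Combined clients served = 4,444.
Raw shares: Summit Arts 1,312/4,444 × $8,047,740 = 2,375,930.44; Upper Mentoring 637/4,444 × $8,047,740 = 1,153,557.69; Pioneer Advocacy 47/4,444 × $8,047,740 = 85,113.36; West Housing 1,216/4,444 × $8,047,740 = 2,202,081.87; Ashcroft Workforce 217/4,444 × $8,047,740 = 392,970.20; East Outreach 1,015/4,444 × $8,047,740 = 1,838,086.43.
After rounding ($1): Summit Arts $2,375,930; Upper Mentoring $1,153,558; Pioneer Advocacy $85,113; West Housing $2,202,082; Ashcroft Workforce $392,970; East Outreach $1,838,086. Sum = $8,047,739.
Difference $8,047,740 − $8,047,739 = +$1 applied to largest allocation (Summit Arts): Summit Arts becomes $2,375,931.

Summit Arts: $2,375,931; Upper Mentoring: $1,153,558; Pioneer Advocacy: $85,113; West Housing: $2,202,082; Ashcroft Workforce: $392,970; East Outreach: $1,838,086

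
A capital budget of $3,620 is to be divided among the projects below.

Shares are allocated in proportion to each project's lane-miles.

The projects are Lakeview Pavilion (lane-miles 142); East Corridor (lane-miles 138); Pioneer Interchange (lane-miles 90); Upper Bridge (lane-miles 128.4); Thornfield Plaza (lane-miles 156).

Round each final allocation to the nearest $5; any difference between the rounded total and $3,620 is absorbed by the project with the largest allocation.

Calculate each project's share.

Lakeview Pavilion: $785 · East Corridor: $765 · Pioneer Interchange: $500 · Upper Bridge: $710 · Thornfield Plaza: $860

Lane-miles total: 654.4.
Proportional shares: Lakeview Pavilion 142/654.4 × $3,620 = 785.51; East Corridor 138/654.4 × $3,620 = 763.39; Pioneer Interchange 90/654.4 × $3,620 = 497.86; Upper Bridge 128.4/654.4 × $3,620 = 710.28; Thornfield Plaza 156/654.4 × $3,620 = 862.96.
At nearest $5: Lakeview Pavilion $785; East Corridor $765; Pioneer Interchange $500; Upper Bridge $710; Thornfield Plaza $865. Sum = $3,625.
Difference $3,620 − $3,625 = −$5 applied to largest allocation (Thornfield Plaza): Thornfield Plaza becomes $860.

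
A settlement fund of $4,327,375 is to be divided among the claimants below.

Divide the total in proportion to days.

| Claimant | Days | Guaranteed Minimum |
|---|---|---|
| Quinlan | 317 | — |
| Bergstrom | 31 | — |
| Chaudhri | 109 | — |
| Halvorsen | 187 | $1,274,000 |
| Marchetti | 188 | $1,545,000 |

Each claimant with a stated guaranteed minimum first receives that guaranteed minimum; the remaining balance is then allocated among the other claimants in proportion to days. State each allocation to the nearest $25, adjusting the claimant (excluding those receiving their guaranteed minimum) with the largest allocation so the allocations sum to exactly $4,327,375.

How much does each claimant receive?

Guaranteed amounts: Halvorsen $1,274,000; Marchetti $1,545,000. Remaining pool $1,508,375.
Remaining pool split over remaining days 457: Quinlan 1,046,290.75 → $1,046,300; Bergstrom 102,318.65 → $102,325; Chaudhri 359,765.59 → $359,775.
Rounding difference −$25 applied to Quinlan → $1,046,275.

Quinlan: $1,046,275; Bergstrom: $102,325; Chaudhri: $359,775; Halvorsen: $1,274,000; Marchetti: $1,545,000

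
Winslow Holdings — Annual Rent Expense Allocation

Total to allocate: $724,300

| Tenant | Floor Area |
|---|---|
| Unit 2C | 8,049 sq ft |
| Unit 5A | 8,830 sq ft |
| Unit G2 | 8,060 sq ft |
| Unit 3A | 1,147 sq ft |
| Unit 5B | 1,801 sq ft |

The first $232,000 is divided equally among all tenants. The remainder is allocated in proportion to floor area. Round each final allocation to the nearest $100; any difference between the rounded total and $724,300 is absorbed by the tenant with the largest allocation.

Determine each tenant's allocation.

Unit 2C: $188,500 · Unit 5A: $202,300 · Unit G2: $188,700 · Unit 3A: $66,600 · Unit 5B: $78,200

$232,000 shared equally gives $46,400 per tenant.
Remainder $492,300 by floor area (total 27,887): Unit 2C 142,092.11 → $142,100; Unit 5A 155,879.41 → $155,900; Unit G2 142,286.30 → $142,300; Unit 3A 20,248.43 → $20,200; Unit 5B 31,793.75 → $31,800.
Totals: Unit 2C $46,400 + $142,100 = $188,500; Unit 5A $46,400 + $155,900 = $202,300; Unit G2 $46,400 + $142,300 = $188,700; Unit 3A $46,400 + $20,200 = $66,600; Unit 5B $46,400 + $31,800 = $78,200.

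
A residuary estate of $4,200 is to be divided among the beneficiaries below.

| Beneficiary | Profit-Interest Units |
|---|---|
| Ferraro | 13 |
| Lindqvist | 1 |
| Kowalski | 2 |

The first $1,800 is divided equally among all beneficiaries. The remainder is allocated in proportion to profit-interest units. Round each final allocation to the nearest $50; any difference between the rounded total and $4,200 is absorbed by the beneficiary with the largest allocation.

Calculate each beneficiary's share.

Ferraro: $2,550; Lindqvist: $750; Kowalski: $900

Equal tier: $1,800 ÷ 3 = $600 apiece.
Remainder $2,400 by profit-interest units (total 16): Ferraro 1,950.00 → $1,950; Lindqvist 150.00 → $150; Kowalski 300.00 → $300.
Totals: Ferraro $600 + $1,950 = $2,550; Lindqvist $600 + $150 = $750; Kowalski $600 + $300 = $900.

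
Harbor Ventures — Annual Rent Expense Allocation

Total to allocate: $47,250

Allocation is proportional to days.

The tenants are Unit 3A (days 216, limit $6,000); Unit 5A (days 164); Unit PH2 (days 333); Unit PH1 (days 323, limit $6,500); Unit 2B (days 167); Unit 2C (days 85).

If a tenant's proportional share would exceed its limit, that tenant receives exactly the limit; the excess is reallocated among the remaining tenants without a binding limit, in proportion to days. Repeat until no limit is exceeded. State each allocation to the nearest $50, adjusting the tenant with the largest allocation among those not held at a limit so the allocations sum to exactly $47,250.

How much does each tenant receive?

Unit 3A: $6,000; Unit 5A: $7,600; Unit PH2: $15,450; Unit PH1: $6,500; Unit 2B: $7,750; Unit 2C: $3,950

Sum of days: 1,288.
Proportional shares (ignoring caps): Unit 3A 7,923.91; Unit 5A 6,016.30; Unit PH2 12,216.03; Unit PH1 11,849.18; Unit 2B 6,126.36; Unit 2C 3,118.21.
Held at cap: Unit 3A ($6,000), Unit PH1 ($6,500); residual $34,750 reallocated over remaining days 749.
Redistributed shares: Unit 5A 7,608.81 → $7,600; Unit PH2 15,449.60 → $15,450; Unit 2B 7,748.00 → $7,750; Unit 2C 3,943.59 → $3,950.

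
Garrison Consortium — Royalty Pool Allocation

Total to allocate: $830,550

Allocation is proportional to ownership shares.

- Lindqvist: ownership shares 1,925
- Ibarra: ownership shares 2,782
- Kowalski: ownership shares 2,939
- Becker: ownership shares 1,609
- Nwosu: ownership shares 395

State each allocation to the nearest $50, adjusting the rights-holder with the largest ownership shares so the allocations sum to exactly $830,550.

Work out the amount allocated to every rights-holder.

Lindqvist: $165,700; Ibarra: $239,450; Kowalski: $252,900; Becker: $138,500; Nwosu: $34,000

Ownership shares total: 1,925 + 2,782 + 2,939 + 1,609 + 395 = 9,650.
Proportional shares: Lindqvist 165,679.66; Ibarra 239,439.39; Kowalski 252,951.96; Becker 138,482.38; Nwosu 33,996.61.
Rounded to nearest $50: Lindqvist $165,700; Ibarra $239,450; Kowalski $252,950; Becker $138,500; Nwosu $34,000. Sum = $830,600.
Difference $830,550 − $830,600 = −$50 applied to largest ownership shares (Kowalski): Kowalski becomes $252,900.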